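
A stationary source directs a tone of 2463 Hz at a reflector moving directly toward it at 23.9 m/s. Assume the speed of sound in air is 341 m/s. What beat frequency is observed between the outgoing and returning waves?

371 Hz

The reflector first receives the wave as a moving observer: f₁ = f₀ · (v + u)/v = 2463 × (341 + 23.9)/341 ≈ 2636 Hz.
The reflection then acts as a moving source: f₂ = f₁ · v/(v − u) ≈ 2834 Hz.
Beat frequency: |f₂ − f₀| = 2u·f₀/(v − u) = 2 × 23.9 × 2463/317.1 ≈ 371 Hz.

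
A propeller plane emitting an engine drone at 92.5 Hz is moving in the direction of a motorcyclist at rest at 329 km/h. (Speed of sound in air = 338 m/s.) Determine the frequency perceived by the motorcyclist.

127 Hz

329 km/h = 91.39 m/s.
Moving source, stationary observer: f' = f · v/(v − v_s) since the source is approaching.
f' = 92.5 × 338/(338 − 91.39) = 92.5 × 338/246.6 ≈ 127 Hz.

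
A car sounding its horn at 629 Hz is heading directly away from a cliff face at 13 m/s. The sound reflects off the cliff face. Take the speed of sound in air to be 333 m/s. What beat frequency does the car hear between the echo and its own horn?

The cliff face receives the sound from a moving source: f₁ = f₀ · v/(v + v_e) = 629 × 333/346 ≈ 605.4 Hz.
On the return leg the car is a moving observer: f₂ = f₁ · (v − v_e)/v = 605.4 × 320/333 ≈ 581.7 Hz.
Beat against the emitted tone: |f₂ − f₀| = 2v_e·f₀/(v + v_e) = 2 × 13 × 629/346 ≈ 47.3 Hz.

47.3 Hz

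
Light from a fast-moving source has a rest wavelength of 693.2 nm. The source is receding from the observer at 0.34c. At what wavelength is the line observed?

987.7 nm

Relativistic Doppler for wavelength: λ' = λ₀ · √((1 + β)/(1 − β)).
λ' = 693.2 × √(1.3400/0.6600) = 693.2 × 1.42489 ≈ 987.7 nm.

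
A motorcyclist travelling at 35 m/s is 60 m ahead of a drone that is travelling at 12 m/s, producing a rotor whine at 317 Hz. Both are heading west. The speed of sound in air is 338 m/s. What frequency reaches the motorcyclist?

295 Hz

The motorcyclist is ahead, so the drone is moving toward it while the motorcyclist is moving away from the drone.
With source approaching and observer receding, f' = f · (v − v_o)/(v − v_s).
f' = 317 × (338 − 35)/(338 − 12) = 317 × 303/326 ≈ 295 Hz.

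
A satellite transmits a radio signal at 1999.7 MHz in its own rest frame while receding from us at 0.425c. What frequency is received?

1270.3 MHz

Relativistic Doppler for frequency: f' = f₀ · √((1 − β)/(1 + β)).
f' = 1999.7 × √(0.5750/1.4250) = 1999.7 × 0.63522 ≈ 1270.3 MHz.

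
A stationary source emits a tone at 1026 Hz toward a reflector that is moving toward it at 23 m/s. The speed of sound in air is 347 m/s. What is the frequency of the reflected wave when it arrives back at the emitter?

1172 Hz

The reflector first receives the wave as a moving observer: f₁ = f₀ · (v + u)/v = 1026 × (347 + 23)/347 ≈ 1094 Hz.
The reflection then acts as a moving source: f₂ = f₁ · v/(v − u) ≈ 1172 Hz.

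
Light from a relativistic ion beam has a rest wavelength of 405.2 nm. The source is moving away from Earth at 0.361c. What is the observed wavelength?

591.4 nm

Relativistic Doppler for wavelength: λ' = λ₀ · √((1 + β)/(1 − β)).
λ' = 405.2 × √(1.3610/0.6390) = 405.2 × 1.45941 ≈ 591.4 nm.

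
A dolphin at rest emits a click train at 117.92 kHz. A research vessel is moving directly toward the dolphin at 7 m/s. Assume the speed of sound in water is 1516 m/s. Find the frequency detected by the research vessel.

Moving observer, stationary source: f' = f · (v + v_o)/v.
f' = 117.92 × (1516 + 7)/1516 = 117.92 × 1523/1516 ≈ 118.5 kHz.

118.5 kHz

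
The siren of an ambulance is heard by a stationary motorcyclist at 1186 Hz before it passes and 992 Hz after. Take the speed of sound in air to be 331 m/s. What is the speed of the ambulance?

29 m/s

f₁/f₂ = (v + v_s)/(v − v_s), so v_s = v · (f₁ − f₂)/(f₁ + f₂).
v_s = 331 × (1186 − 992)/(1186 + 992) = 331 × 194/2178 ≈ 29 m/s.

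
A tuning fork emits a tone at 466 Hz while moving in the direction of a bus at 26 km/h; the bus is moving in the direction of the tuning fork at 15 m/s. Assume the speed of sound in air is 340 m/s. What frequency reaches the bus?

26 km/h = 7.222 m/s.
With source approaching and observer approaching, f' = f · (v + v_o)/(v − v_s).
f' = 466 × (340 + 15)/(340 − 7.222) = 466 × 355/332.78 ≈ 497 Hz.

497 Hz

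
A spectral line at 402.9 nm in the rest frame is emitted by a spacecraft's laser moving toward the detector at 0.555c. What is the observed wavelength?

215.5 nm

Relativistic Doppler for wavelength: λ' = λ₀ · √((1 − β)/(1 + β)).
λ' = 402.9 × √(0.4450/1.5550) = 402.9 × 0.53495 ≈ 215.5 nm.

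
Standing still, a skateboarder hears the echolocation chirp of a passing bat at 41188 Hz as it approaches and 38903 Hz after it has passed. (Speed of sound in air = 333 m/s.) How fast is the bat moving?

9.5 m/s

f₁/f₂ = (v + v_s)/(v − v_s), so v_s = v · (f₁ − f₂)/(f₁ + f₂).
v_s = 333 × (41188 − 38903)/(41188 + 38903) = 333 × 2285/80091 ≈ 9.5 m/s.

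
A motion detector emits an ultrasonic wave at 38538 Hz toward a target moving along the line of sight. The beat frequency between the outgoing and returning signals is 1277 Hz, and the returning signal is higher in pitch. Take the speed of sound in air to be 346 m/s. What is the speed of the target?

5.6 m/s

Double Doppler shift off a moving reflector: f₂ = f₀ · (v + u)/(v − u) (u > 0 toward emitter).
Returning signal is higher, so f₂ = f₀ + Δf = 38538 + 1277 = 39815 Hz.
Rearranging, u = v · (f₂ − f₀)/(f₂ + f₀) = 346 × 1277/78353 ≈ 5.6 m/s.
So the target is moving at 5.6 m/s toward the emitter.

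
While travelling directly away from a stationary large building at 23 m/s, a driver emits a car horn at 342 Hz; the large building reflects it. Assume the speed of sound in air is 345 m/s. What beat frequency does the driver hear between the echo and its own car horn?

The large building receives the sound from a moving source: f₁ = f₀ · v/(v + v_e) = 342 × 345/368 ≈ 320.6 Hz.
On the return leg the driver is a moving observer: f₂ = f₁ · (v − v_e)/v = 320.6 × 322/345 ≈ 299.2 Hz.
Equivalently f₂ = f₀ · (v − v_e)/(v + v_e).
Beat against the emitted tone: |f₂ − f₀| = 2v_e·f₀/(v + v_e) = 2 × 23 × 342/368 ≈ 42.8 Hz.

42.8 Hz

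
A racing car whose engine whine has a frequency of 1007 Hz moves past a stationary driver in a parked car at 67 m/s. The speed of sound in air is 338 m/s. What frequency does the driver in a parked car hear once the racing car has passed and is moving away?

840 Hz

Receding: f₂ = f · v/(v + v_s) = 1007 × 338/405 ≈ 840 Hz.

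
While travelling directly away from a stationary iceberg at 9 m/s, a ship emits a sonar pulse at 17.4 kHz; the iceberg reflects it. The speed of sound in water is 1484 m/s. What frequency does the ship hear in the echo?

The iceberg receives the sound from a moving source: f₁ = f₀ · v/(v + v_e) = 17.4 × 1484/1493 ≈ 17.30 kHz.
On the return leg the ship is a moving observer: f₂ = f₁ · (v − v_e)/v = 17.30 × 1475/1484 ≈ 17.19 kHz.

17.19 kHz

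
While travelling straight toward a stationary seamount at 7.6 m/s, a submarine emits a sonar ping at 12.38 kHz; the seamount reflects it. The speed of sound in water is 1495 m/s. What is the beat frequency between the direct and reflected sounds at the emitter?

The seamount receives the sound from a moving source: f₁ = f₀ · v/(v − v_e) = 12.38 × 1495/1487.4 ≈ 12.4433 kHz.
On the return leg the submarine is a moving observer: f₂ = f₁ · (v + v_e)/v = 12.4433 × 1502.6/1495 ≈ 12.5065 kHz.
Beat against the emitted tone (with f₀ = 12380 Hz): |f₂ − f₀| = 2v_e·f₀/(v − v_e) = 2 × 7.6 × 12380/1487.4 ≈ 127 Hz.

127 Hz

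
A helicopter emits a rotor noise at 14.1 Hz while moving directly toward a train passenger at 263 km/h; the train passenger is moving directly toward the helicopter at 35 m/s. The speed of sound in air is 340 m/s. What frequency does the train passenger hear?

263 km/h = 73.06 m/s.
General Doppler shift: f' = f · (v + v_o)/(v − v_s).
f' = 14.1 × (340 + 35)/(340 − 73.06) = 14.1 × 375/266.94 ≈ 19.8 Hz.

19.8 Hz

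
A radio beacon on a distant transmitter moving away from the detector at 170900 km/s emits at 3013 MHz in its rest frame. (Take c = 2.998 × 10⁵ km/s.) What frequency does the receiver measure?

1576.7 MHz

β = v/c = 170900/299800 = 0.5700.
Relativistic Doppler for frequency: f' = f₀ · √((1 − β)/(1 + β)).
f' = 3013 × √(0.4300/1.5700) = 3013 × 0.52330 ≈ 1576.7 MHz.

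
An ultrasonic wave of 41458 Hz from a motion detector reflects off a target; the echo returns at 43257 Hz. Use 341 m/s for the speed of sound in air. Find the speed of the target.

Double Doppler shift off a moving reflector: f₂ = f₀ · (v + u)/(v − u) (u > 0 toward emitter).
Rearranging, u = v · (f₂ − f₀)/(f₂ + f₀) = 341 × 1799/84715 ≈ 7.2 m/s.
So the target is moving at 7.2 m/s toward the emitter.

7.2 m/s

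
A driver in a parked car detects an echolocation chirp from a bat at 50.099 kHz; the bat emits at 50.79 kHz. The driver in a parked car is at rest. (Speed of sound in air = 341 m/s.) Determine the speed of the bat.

f' < f, so the bat is receding.
f' = f · v/(v + v_s) ⇒ v_s = v · |1 − f/f'|.
v_s = 341 × |1 − 50.79/50.099| = 341 × 0.01379 ≈ 4.7 m/s.

4.7 m/s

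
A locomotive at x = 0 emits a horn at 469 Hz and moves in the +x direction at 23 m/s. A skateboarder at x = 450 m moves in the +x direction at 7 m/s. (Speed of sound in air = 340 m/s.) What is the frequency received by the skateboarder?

493 Hz

The observer lies on the +x side, so the source is heading toward the observer and the observer is heading away from the source.
General Doppler shift: f' = f · (v − v_o)/(v − v_s).
f' = 469 × (340 − 7)/(340 − 23) = 469 × 333/317 ≈ 493 Hz.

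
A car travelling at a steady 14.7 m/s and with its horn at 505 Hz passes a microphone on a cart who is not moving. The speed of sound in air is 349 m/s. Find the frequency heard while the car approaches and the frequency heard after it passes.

Approaching: f₁ = f · v/(v − v_s) = 505 × 349/334.3 ≈ 527 Hz.
Receding: f₂ = f · v/(v + v_s) = 505 × 349/363.7 ≈ 485 Hz.

527 Hz approaching; 485 Hz receding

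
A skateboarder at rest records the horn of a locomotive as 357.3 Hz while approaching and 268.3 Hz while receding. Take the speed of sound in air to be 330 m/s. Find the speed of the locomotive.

f₁/f₂ = (v + v_s)/(v − v_s), so v_s = v · (f₁ − f₂)/(f₁ + f₂).
v_s = 330 × (357.3 − 268.3)/(357.3 + 268.3) = 330 × 89.0/625.6 ≈ 47 m/s.

47 m/s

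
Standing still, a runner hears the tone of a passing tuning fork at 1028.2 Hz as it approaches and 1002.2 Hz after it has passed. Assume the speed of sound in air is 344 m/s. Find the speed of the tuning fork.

4.4 m/s

f₁/f₂ = (v + v_s)/(v − v_s), so v_s = v · (f₁ − f₂)/(f₁ + f₂).
v_s = 344 × (1028.2 − 1002.2)/(1028.2 + 1002.2) = 344 × 26.0/2030.4 ≈ 4.4 m/s.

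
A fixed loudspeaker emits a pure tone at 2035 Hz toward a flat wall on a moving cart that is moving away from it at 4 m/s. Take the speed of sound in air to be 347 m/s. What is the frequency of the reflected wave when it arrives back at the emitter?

1989 Hz

At the flat wall on a moving cart (a moving observer), f₁ = f₀ · (v − u)/v = 2035 × 343/347 ≈ 2012 Hz.
The reflection then acts as a moving source: f₂ = f₁ · v/(v + u) ≈ 1989 Hz.
Equivalently f₂ = f₀ · (v − u)/(v + u).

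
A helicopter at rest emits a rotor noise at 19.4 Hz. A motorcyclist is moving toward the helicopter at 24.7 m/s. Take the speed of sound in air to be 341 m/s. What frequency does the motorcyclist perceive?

20.8 Hz

Moving observer, stationary source: f' = f · (v + v_o)/v.
f' = 19.4 × (341 + 24.7)/341 = 19.4 × 365.7/341 ≈ 20.8 Hz.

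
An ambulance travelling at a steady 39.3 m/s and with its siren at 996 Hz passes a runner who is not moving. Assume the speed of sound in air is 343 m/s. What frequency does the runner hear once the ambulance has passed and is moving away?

894 Hz

Receding: f₂ = f · v/(v + v_s) = 996 × 343/382.3 ≈ 894 Hz.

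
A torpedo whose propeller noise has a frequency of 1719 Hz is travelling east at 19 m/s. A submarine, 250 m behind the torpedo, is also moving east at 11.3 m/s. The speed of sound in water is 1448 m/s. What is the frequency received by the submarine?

The submarine is behind, so the torpedo is moving away from it while the submarine is moving toward the torpedo.
With source receding and observer approaching, f' = f · (v + v_o)/(v + v_s).
f' = 1719 × (1448 + 11.3)/(1448 + 19) = 1719 × 1459.3/1467 ≈ 1710 Hz.

1710 Hz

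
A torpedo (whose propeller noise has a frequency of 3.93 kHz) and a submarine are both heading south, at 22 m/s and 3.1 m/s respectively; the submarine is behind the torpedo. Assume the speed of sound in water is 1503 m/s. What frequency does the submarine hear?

The submarine is behind, so the torpedo is moving away from it while the submarine is moving toward the torpedo.
With source receding and observer approaching, f' = f · (v + v_o)/(v + v_s).
f' = 3.93 × (1503 + 3.1)/(1503 + 22) = 3.93 × 1506.1/1525 ≈ 3.88 kHz.

3.88 kHz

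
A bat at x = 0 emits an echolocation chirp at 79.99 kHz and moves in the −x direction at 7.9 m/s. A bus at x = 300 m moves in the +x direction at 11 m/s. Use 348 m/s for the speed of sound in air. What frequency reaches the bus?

75.7 kHz

The observer lies on the +x side, so the source is heading away from the observer and the observer is heading away from the source.
General Doppler shift: f' = f · (v − v_o)/(v + v_s).
f' = 79.99 × (348 − 11)/(348 + 7.9) = 79.99 × 337/355.9 ≈ 75.7 kHz.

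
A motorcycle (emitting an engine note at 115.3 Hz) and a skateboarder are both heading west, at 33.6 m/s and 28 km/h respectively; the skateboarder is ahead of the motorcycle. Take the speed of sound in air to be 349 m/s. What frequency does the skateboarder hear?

28 km/h = 7.778 m/s.
The skateboarder is ahead, so the motorcycle is moving toward it while the skateboarder is moving away from the motorcycle.
With source approaching and observer receding, f' = f · (v − v_o)/(v − v_s).
f' = 115.3 × (349 − 7.778)/(349 − 33.6) = 115.3 × 341.22/315.4 ≈ 125 Hz.

125 Hz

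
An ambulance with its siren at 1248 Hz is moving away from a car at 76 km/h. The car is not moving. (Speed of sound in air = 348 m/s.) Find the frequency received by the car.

1177 Hz

76 km/h = 21.11 m/s.
Moving source, stationary observer: f' = f · v/(v + v_s) since the source is receding.
f' = 1248 × 348/(348 + 21.11) = 1248 × 348/369.1 ≈ 1177 Hz.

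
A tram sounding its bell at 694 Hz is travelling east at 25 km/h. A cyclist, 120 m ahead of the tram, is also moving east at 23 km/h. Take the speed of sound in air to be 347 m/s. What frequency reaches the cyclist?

25 km/h = 6.944 m/s; 23 km/h = 6.389 m/s.
The cyclist is ahead, so the tram is moving toward it while the cyclist is moving away from the tram.
With source approaching and observer receding, f' = f · (v − v_o)/(v − v_s).
f' = 694 × (347 − 6.389)/(347 − 6.944) = 694 × 340.61/340.06 ≈ 695 Hz.

695 Hz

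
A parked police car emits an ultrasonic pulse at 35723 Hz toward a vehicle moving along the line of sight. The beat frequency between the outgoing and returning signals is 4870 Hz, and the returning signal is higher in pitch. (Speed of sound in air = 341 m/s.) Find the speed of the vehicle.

21.8 m/s

Double Doppler shift off a moving reflector: f₂ = f₀ · (v + u)/(v − u) (u > 0 toward emitter).
Returning signal is higher, so f₂ = f₀ + Δf = 35723 + 4870 = 40593 Hz.
Rearranging, u = v · (f₂ − f₀)/(f₂ + f₀) = 341 × 4870/76316 ≈ 21.8 m/s.
So the vehicle is moving at 21.8 m/s toward the emitter.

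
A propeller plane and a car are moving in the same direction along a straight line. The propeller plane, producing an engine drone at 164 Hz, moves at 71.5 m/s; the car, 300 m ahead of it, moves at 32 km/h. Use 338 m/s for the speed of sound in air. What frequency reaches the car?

203 Hz

32 km/h = 8.889 m/s.
The car is ahead, so the propeller plane is moving toward it while the car is moving away from the propeller plane.
With source approaching and observer receding, f' = f · (v − v_o)/(v − v_s).
f' = 164 × (338 − 8.889)/(338 − 71.5) = 164 × 329.11/266.5 ≈ 203 Hz.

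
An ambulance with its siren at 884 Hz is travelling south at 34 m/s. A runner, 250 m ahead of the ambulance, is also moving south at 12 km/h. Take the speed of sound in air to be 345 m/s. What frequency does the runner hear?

12 km/h = 3.333 m/s.
The runner is ahead, so the ambulance is moving toward it while the runner is moving away from the ambulance.
General Doppler shift: f' = f · (v − v_o)/(v − v_s).
f' = 884 × (345 − 3.333)/(345 − 34) = 884 × 341.67/311 ≈ 971 Hz.

971 Hz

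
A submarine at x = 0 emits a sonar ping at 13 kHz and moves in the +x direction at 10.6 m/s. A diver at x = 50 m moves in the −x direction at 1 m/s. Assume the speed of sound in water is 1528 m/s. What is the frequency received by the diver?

The observer lies on the +x side, so the source is heading toward the observer and the observer is heading toward the source.
With source approaching and observer approaching, f' = f · (v + v_o)/(v − v_s).
f' = 13 × (1528 + 1)/(1528 − 10.6) = 13 × 1529/1517.4 ≈ 13.10 kHz.

13.10 kHz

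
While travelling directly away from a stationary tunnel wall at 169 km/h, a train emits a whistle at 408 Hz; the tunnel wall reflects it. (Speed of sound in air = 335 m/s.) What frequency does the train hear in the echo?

308 Hz

169 km/h = 46.94 m/s.
The tunnel wall receives the sound from a moving source: f₁ = f₀ · v/(v + v_e) = 408 × 335/381.94 ≈ 358 Hz.
On the return leg the train is a moving observer: f₂ = f₁ · (v − v_e)/v = 358 × 288.06/335 ≈ 308 Hz.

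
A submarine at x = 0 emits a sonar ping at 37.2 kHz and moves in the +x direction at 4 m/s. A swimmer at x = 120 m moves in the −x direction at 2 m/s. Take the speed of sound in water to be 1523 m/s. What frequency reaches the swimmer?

37.3 kHz

The observer lies on the +x side, so the source is heading toward the observer and the observer is heading toward the source.
General Doppler shift: f' = f · (v + v_o)/(v − v_s).
f' = 37.2 × (1523 + 2)/(1523 − 4) = 37.2 × 1525/1519 ≈ 37.3 kHz.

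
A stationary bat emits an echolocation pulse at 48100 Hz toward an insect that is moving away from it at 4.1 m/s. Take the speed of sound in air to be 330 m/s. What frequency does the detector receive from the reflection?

The insect first receives the wave as a moving observer: f₁ = f₀ · (v − u)/v = 48100 × (330 − 4.1)/330 ≈ 47502 Hz.
On reflection it acts as a source moving away from the stationary detector: f₂ = f₁ · v/(v + u) = 47502 × 330/334.1 ≈ 46919 Hz.

46919 Hz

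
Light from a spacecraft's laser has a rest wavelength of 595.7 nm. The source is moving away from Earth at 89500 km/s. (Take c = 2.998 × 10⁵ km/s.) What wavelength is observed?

810.5 nm

β = v/c = 89500/299800 = 0.2985.
Relativistic Doppler for wavelength: λ' = λ₀ · √((1 + β)/(1 − β)).
λ' = 595.7 × √(1.2985/0.7015) = 595.7 × 1.36058 ≈ 810.5 nm.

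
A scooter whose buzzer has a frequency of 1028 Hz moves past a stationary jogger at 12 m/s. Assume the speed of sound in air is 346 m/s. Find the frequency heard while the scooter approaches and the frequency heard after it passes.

Approaching: f₁ = f · v/(v − v_s) = 1028 × 346/334 ≈ 1065 Hz.
Receding: f₂ = f · v/(v + v_s) = 1028 × 346/358 ≈ 994 Hz.

1065 Hz approaching; 994 Hz receding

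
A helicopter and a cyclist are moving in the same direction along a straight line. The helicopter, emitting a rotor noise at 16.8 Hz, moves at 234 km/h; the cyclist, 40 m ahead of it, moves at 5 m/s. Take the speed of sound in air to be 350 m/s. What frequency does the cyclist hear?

234 km/h = 65 m/s.
The cyclist is ahead, so the helicopter is moving toward it while the cyclist is moving away from the helicopter.
Both move, so f' = f · (v − v_o)/(v − v_s).
f' = 16.8 × (350 − 5)/(350 − 65) = 16.8 × 345/285 ≈ 20.3 Hz.

20.3 Hz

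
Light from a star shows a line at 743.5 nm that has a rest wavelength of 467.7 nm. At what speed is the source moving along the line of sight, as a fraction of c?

λ'/λ₀ = 1.5897 > 1 (redshift), so the source is receding.
λ'/λ₀ = √((1 + β)/(1 − β)) for a receding source ⇒ β = (r² − 1)/(r² + 1) with r = λ'/λ₀.
β = (2.5271 − 1)/(2.5271 + 1) ≈ 0.433.

0.433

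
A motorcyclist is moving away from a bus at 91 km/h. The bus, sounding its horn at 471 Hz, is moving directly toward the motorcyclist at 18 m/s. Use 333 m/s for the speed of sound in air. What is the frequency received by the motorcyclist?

460 Hz

91 km/h = 25.28 m/s.
General Doppler shift: f' = f · (v − v_o)/(v − v_s).
f' = 471 × (333 − 25.28)/(333 − 18) = 471 × 307.72/315 ≈ 460 Hz.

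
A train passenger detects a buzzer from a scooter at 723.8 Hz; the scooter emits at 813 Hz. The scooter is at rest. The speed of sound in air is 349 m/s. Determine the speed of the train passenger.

f' < f, so the train passenger is receding.
f' = f · (v − v_o)/v ⇒ v_o = v · |f'/f − 1|.
v_o = 349 × |723.8/813 − 1| = 349 × 0.1097 ≈ 38 m/s.

38 m/s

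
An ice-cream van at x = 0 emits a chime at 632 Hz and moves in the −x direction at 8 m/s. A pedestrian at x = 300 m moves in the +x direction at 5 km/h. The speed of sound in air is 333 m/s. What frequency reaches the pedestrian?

5 km/h = 1.389 m/s.
The observer lies on the +x side, so the source is heading away from the observer and the observer is heading away from the source.
General Doppler shift: f' = f · (v − v_o)/(v + v_s).
f' = 632 × (333 − 1.389)/(333 + 8) = 632 × 331.61/341 ≈ 615 Hz.

615 Hz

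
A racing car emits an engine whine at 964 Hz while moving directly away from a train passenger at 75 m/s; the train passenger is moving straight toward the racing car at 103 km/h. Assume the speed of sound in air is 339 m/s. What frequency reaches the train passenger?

103 km/h = 28.61 m/s.
Both move, so f' = f · (v + v_o)/(v + v_s).
f' = 964 × (339 + 28.61)/(339 + 75) = 964 × 367.61/414 ≈ 856 Hz.

856 Hz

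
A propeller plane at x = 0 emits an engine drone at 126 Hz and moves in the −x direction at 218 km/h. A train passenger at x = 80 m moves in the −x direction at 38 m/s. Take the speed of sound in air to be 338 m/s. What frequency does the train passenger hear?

119 Hz

218 km/h = 60.56 m/s.
The observer lies on the +x side, so the source is heading away from the observer and the observer is heading toward the source.
With source receding and observer approaching, f' = f · (v + v_o)/(v + v_s).
f' = 126 × (338 + 38)/(338 + 60.56) = 126 × 376/398.56 ≈ 119 Hz.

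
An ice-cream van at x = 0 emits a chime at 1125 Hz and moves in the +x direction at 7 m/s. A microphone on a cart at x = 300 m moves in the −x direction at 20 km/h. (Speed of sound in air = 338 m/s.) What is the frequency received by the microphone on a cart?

20 km/h = 5.556 m/s.
The observer lies on the +x side, so the source is heading toward the observer and the observer is heading toward the source.
Both move, so f' = f · (v + v_o)/(v − v_s).
f' = 1125 × (338 + 5.556)/(338 − 7) = 1125 × 343.56/331 ≈ 1168 Hz.

1168 Hz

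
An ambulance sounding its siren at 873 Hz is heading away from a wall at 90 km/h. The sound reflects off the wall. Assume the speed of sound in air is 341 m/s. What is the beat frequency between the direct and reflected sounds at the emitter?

119 Hz

90 km/h = 25 m/s.
The wall receives the sound from a moving source: f₁ = f₀ · v/(v + v_e) = 873 × 341/366 ≈ 813.4 Hz.
On the return leg the ambulance is a moving observer: f₂ = f₁ · (v − v_e)/v = 813.4 × 316/341 ≈ 753.7 Hz.
Equivalently f₂ = f₀ · (v − v_e)/(v + v_e).
Beat against the emitted tone: |f₂ − f₀| = 2v_e·f₀/(v + v_e) = 2 × 25 × 873/366 ≈ 119 Hz.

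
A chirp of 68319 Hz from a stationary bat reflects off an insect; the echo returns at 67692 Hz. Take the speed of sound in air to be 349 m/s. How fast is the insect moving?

Double Doppler shift off a moving reflector: f₂ = f₀ · (v + u)/(v − u) (u > 0 toward emitter).
Rearranging, u = v · (f₂ − f₀)/(f₂ + f₀) = 349 × -627/136011 ≈ -1.61 m/s.
So the insect is moving at 1.61 m/s away from the emitter.

1.61 m/s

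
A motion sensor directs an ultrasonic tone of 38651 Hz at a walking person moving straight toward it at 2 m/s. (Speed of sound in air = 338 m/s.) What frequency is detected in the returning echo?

39111 Hz

The walking person first receives the wave as a moving observer: f₁ = f₀ · (v + u)/v = 38651 × (338 + 2)/338 ≈ 38880 Hz.
On reflection it acts as a source moving toward the stationary detector: f₂ = f₁ · v/(v − u) = 38880 × 338/336 ≈ 39111 Hz.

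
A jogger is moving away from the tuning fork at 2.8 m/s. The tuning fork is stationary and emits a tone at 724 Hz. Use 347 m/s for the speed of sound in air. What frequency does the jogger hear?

718 Hz

Only the observer moves, away from the source, so f' = f · (v − v_o)/v.
f' = 724 × (347 − 2.8)/347 = 724 × 344.2/347 ≈ 718 Hz.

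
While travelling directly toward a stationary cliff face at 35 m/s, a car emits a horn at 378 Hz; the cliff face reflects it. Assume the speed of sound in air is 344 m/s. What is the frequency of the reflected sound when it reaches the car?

The cliff face receives the sound from a moving source: f₁ = f₀ · v/(v − v_e) = 378 × 344/309 ≈ 421 Hz.
On the return leg the car is a moving observer: f₂ = f₁ · (v + v_e)/v = 421 × 379/344 ≈ 464 Hz.
Equivalently f₂ = f₀ · (v + v_e)/(v − v_e).

464 Hz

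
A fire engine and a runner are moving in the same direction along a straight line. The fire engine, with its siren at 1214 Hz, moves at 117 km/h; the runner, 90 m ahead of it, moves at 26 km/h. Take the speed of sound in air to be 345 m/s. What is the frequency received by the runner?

117 km/h = 32.5 m/s; 26 km/h = 7.222 m/s.
The runner is ahead, so the fire engine is moving toward it while the runner is moving away from the fire engine.
General Doppler shift: f' = f · (v − v_o)/(v − v_s).
f' = 1214 × (345 − 7.222)/(345 − 32.5) = 1214 × 337.78/312.5 ≈ 1312 Hz.

1312 Hz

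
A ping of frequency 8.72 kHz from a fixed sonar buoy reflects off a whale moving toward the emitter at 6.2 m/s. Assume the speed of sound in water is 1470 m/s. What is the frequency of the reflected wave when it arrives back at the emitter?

8.79 kHz

The whale first receives the wave as a moving observer: f₁ = f₀ · (v + u)/v = 8.72 × (1470 + 6.2)/1470 ≈ 8.76 kHz.
The reflection then acts as a moving source: f₂ = f₁ · v/(v − u) ≈ 8.79 kHz.
Equivalently f₂ = f₀ · (v + u)/(v − u).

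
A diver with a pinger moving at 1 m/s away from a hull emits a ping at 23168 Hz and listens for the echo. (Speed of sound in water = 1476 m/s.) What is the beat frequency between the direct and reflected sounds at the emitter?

31.4 Hz

The hull receives the sound from a moving source: f₁ = f₀ · v/(v + v_e) = 23168 × 1476/1477 ≈ 23152.3 Hz.
On the return leg the diver with a pinger is a moving observer: f₂ = f₁ · (v − v_e)/v = 23152.3 × 1475/1476 ≈ 23136.6 Hz.
Beat against the emitted tone: |f₂ − f₀| = 2v_e·f₀/(v + v_e) = 2 × 1 × 23168/1477 ≈ 31.4 Hz.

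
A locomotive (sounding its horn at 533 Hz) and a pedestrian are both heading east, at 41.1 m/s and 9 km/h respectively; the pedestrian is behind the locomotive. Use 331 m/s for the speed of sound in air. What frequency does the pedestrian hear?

478 Hz

9 km/h = 2.5 m/s.
The pedestrian is behind, so the locomotive is moving away from it while the pedestrian is moving toward the locomotive.
With source receding and observer approaching, f' = f · (v + v_o)/(v + v_s).
f' = 533 × (331 + 2.5)/(331 + 41.1) = 533 × 333.5/372.1 ≈ 478 Hz.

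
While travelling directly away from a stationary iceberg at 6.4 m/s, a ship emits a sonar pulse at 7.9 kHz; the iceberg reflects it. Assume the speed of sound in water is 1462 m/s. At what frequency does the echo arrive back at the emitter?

The iceberg receives the sound from a moving source: f₁ = f₀ · v/(v + v_e) = 7.9 × 1462/1468.4 ≈ 7.87 kHz.
On the return leg the ship is a moving observer: f₂ = f₁ · (v − v_e)/v = 7.87 × 1455.6/1462 ≈ 7.83 kHz.

7.83 kHz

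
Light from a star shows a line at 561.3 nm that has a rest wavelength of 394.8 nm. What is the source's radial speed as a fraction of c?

λ'/λ₀ = 1.4217 > 1 (redshift), so the source is receding.
λ'/λ₀ = √((1 + β)/(1 − β)) for a receding source ⇒ β = (r² − 1)/(r² + 1) with r = λ'/λ₀.
β = (2.0213 − 1)/(2.0213 + 1) ≈ 0.338.

0.338c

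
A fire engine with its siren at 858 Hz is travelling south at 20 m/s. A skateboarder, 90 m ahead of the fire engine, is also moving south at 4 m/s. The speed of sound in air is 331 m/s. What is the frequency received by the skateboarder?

902 Hz

The skateboarder is ahead, so the fire engine is moving toward it while the skateboarder is moving away from the fire engine.
With source approaching and observer receding, f' = f · (v − v_o)/(v − v_s).
f' = 858 × (331 − 4)/(331 − 20) = 858 × 327/311 ≈ 902 Hz.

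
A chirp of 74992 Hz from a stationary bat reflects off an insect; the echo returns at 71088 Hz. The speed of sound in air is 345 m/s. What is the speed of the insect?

Double Doppler shift off a moving reflector: f₂ = f₀ · (v + u)/(v − u) (u > 0 toward emitter).
Rearranging, u = v · (f₂ − f₀)/(f₂ + f₀) = 345 × -3904/146080 ≈ -9.2 m/s.
So the insect is moving at 9.2 m/s away from the emitter.

9.2 m/s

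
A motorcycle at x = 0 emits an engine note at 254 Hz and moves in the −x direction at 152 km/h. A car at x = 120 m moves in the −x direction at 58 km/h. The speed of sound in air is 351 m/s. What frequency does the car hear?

237 Hz

152 km/h = 42.22 m/s; 58 km/h = 16.11 m/s.
The observer lies on the +x side, so the source is heading away from the observer and the observer is heading toward the source.
With source receding and observer approaching, f' = f · (v + v_o)/(v + v_s).
f' = 254 × (351 + 16.11)/(351 + 42.22) = 254 × 367.11/393.22 ≈ 237 Hz.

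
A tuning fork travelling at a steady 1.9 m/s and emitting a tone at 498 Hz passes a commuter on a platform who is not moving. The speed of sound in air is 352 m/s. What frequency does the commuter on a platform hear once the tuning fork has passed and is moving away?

495 Hz

Receding: f₂ = f · v/(v + v_s) = 498 × 352/353.9 ≈ 495 Hz.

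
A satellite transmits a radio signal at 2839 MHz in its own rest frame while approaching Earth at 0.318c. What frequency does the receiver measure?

Relativistic Doppler for frequency: f' = f₀ · √((1 + β)/(1 − β)).
f' = 2839 × √(1.3180/0.6820) = 2839 × 1.39016 ≈ 3946.7 MHz.

3946.7 MHz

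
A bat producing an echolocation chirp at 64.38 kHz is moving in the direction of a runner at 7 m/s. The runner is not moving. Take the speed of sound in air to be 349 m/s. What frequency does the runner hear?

Moving source, stationary observer: f' = f · v/(v − v_s) since the source is approaching.
f' = 64.38 × 349/(349 − 7) = 64.38 × 349/342 ≈ 65.7 kHz.

65.7 kHz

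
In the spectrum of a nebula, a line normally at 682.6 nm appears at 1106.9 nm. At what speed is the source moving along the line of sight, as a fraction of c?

λ'/λ₀ = 1.6216 > 1 (redshift), so the source is receding.
λ'/λ₀ = √((1 + β)/(1 − β)) for a receding source ⇒ β = (r² − 1)/(r² + 1) with r = λ'/λ₀.
β = (2.6296 − 1)/(2.6296 + 1) ≈ 0.449.

0.449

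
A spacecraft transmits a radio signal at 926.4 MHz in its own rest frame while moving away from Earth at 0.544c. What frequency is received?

Relativistic Doppler for frequency: f' = f₀ · √((1 − β)/(1 + β)).
f' = 926.4 × √(0.4560/1.5440) = 926.4 × 0.54345 ≈ 503.5 MHz.

503.5 MHz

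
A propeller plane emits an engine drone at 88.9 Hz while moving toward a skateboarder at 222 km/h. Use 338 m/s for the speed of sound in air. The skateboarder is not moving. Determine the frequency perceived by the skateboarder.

109 Hz

222 km/h = 61.67 m/s.
With the source moving toward a stationary observer, f' = f · v/(v − v_s).
f' = 88.9 × 338/(338 − 61.67) = 88.9 × 338/276.3 ≈ 109 Hz.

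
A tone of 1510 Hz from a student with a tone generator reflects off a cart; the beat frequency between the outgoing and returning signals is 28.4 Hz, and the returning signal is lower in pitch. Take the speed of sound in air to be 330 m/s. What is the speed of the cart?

3.1 m/s

Double Doppler shift off a moving reflector: f₂ = f₀ · (v + u)/(v − u) (u > 0 toward emitter).
Returning signal is lower, so f₂ = f₀ − Δf = 1510 − 28.4 = 1481.6 Hz.
Rearranging, u = v · (f₂ − f₀)/(f₂ + f₀) = 330 × -28.4/2991.6 ≈ -3.1 m/s.
So the cart is moving at 3.1 m/s away from the emitter.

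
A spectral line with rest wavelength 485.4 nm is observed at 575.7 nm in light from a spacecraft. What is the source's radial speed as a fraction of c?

λ'/λ₀ = 1.1860 > 1 (redshift), so the source is receding.
λ'/λ₀ = √((1 + β)/(1 − β)) for a receding source ⇒ β = (r² − 1)/(r² + 1) with r = λ'/λ₀.
β = (1.4067 − 1)/(1.4067 + 1) ≈ 0.169.

0.169c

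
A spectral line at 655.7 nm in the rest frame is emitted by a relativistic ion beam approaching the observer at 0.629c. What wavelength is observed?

312.9 nm

Relativistic Doppler for wavelength: λ' = λ₀ · √((1 − β)/(1 + β)).
λ' = 655.7 × √(0.3710/1.6290) = 655.7 × 0.47723 ≈ 312.9 nm.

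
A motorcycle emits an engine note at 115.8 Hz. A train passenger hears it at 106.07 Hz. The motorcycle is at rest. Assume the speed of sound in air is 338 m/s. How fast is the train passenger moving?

f' < f, so the train passenger is receding.
f' = f · (v − v_o)/v ⇒ v_o = v · |f'/f − 1|.
v_o = 338 × |106.07/115.8 − 1| = 338 × 0.08402 ≈ 28 m/s.

28 m/s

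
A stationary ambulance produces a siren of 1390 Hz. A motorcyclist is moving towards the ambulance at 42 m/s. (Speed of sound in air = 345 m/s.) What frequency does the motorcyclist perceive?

Only the observer moves, toward the source, so f' = f · (v + v_o)/v.
f' = 1390 × (345 + 42)/345 = 1390 × 387/345 ≈ 1559 Hz.

1559 Hz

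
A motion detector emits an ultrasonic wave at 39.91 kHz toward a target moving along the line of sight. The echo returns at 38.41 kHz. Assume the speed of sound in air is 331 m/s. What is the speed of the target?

Double Doppler shift off a moving reflector: f₂ = f₀ · (v + u)/(v − u) (u > 0 toward emitter).
Rearranging, u = v · (f₂ − f₀)/(f₂ + f₀) = 331 × -1.50/78.32 ≈ -6.3 m/s.
So the target is moving at 6.3 m/s away from the emitter.

6.3 m/s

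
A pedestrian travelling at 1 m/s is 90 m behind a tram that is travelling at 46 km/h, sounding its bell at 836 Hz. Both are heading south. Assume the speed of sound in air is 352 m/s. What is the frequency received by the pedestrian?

809 Hz

46 km/h = 12.78 m/s.
The pedestrian is behind, so the tram is moving away from it while the pedestrian is moving toward the tram.
With source receding and observer approaching, f' = f · (v + v_o)/(v + v_s).
f' = 836 × (352 + 1)/(352 + 12.78) = 836 × 353/364.78 ≈ 809 Hz.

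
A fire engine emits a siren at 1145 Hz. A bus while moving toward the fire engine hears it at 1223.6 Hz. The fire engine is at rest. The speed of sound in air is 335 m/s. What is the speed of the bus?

23.0 m/s

f' = f · (v + v_o)/v ⇒ v_o = v · |f'/f − 1|.
v_o = 335 × |1223.6/1145 − 1| = 335 × 0.06865 ≈ 23.0 m/s.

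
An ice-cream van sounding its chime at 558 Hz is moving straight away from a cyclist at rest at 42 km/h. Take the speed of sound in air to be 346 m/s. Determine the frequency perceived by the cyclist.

540 Hz

42 km/h = 11.67 m/s.
With the source moving away from a stationary observer, f' = f · v/(v + v_s).
f' = 558 × 346/(346 + 11.67) = 558 × 346/357.7 ≈ 540 Hz.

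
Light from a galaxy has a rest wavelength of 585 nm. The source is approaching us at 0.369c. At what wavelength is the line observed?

397.2 nm

Relativistic Doppler for wavelength: λ' = λ₀ · √((1 − β)/(1 + β)).
λ' = 585 × √(0.6310/1.3690) = 585 × 0.67891 ≈ 397.2 nm.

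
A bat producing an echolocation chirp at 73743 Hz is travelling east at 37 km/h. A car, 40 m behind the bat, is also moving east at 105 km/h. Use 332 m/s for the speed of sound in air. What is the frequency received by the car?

77813 Hz

37 km/h = 10.28 m/s; 105 km/h = 29.17 m/s.
The car is behind, so the bat is moving away from it while the car is moving toward the bat.
Both move, so f' = f · (v + v_o)/(v + v_s).
f' = 73743 × (332 + 29.17)/(332 + 10.28) = 73743 × 361.17/342.28 ≈ 77813 Hz.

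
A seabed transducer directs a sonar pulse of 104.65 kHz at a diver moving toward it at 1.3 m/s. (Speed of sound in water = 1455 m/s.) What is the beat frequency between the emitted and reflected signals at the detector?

The diver first receives the wave as a moving observer: f₁ = f₀ · (v + u)/v = 104.65 × (1455 + 1.3)/1455 ≈ 104.7435 kHz.
The reflection then acts as a moving source: f₂ = f₁ · v/(v − u) ≈ 104.8372 kHz.
Equivalently f₂ = f₀ · (v + u)/(v − u).
Beat frequency (with f₀ = 104650 Hz): |f₂ − f₀| = 2u·f₀/(v − u) = 2 × 1.3 × 104650/1453.7 ≈ 187 Hz.

187 Hz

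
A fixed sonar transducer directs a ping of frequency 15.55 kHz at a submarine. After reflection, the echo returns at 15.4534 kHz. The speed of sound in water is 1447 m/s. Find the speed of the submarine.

Double Doppler shift off a moving reflector: f₂ = f₀ · (v + u)/(v − u) (u > 0 toward emitter).
Rearranging, u = v · (f₂ − f₀)/(f₂ + f₀) = 1447 × -0.0966/31.0034 ≈ -4.5 m/s.
So the submarine is moving at 4.5 m/s away from the emitter.

4.5 m/s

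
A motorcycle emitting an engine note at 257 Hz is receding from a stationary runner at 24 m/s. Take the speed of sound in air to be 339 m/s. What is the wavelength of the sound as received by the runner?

1.41 m

Only the source moves, away from the listener, so f' = f · v/(v + v_s).
f' = 257 × 339/(339 + 24) ≈ 240 Hz.
λ' = v/f' = 339/240.008 ≈ 1.41 m.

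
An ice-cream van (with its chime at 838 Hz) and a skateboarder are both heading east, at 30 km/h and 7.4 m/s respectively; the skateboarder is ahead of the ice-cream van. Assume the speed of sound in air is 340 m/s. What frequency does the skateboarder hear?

30 km/h = 8.333 m/s.
The skateboarder is ahead, so the ice-cream van is moving toward it while the skateboarder is moving away from the ice-cream van.
General Doppler shift: f' = f · (v − v_o)/(v − v_s).
f' = 838 × (340 − 7.4)/(340 − 8.333) = 838 × 332.6/331.67 ≈ 840 Hz.

840 Hz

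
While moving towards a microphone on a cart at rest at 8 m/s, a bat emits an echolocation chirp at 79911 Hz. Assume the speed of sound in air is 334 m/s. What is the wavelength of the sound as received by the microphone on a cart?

4.08 mm

Moving source, stationary observer: f' = f · v/(v − v_s) since the source is approaching.
f' = 79911 × 334/(334 − 8) ≈ 81872 Hz.
λ' = v/f' = 334/81872 ≈ 4.08 mm.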